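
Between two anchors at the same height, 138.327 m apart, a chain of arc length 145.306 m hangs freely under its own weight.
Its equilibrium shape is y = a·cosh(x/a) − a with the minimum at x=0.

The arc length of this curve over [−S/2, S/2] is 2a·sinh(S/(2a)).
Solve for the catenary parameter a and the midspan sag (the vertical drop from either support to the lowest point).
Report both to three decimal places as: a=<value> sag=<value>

seed: a₀ = √(S³/(24(L−S))) = √(138.327³/(24·6.979)) = 125.706640
iter 1: u=0.550198  f(a)=+1.064e-01  f'(a)=-1.144e-01  a ← 125.706640 − (+1.064e-01/-1.144e-01) = 126.636413
iter 2: u=0.546158  f(a)=+1.192e-03  f'(a)=-1.119e-01  a ← 126.636413 − (+1.192e-03/-1.119e-01) = 126.647067
iter 3: u=0.546112  f(a)=+1.534e-07  f'(a)=-1.119e-01  a ← 126.647067 − (+1.534e-07/-1.119e-01) = 126.647069
iter 4: u=0.546112  f(a)=+0.000e+00  f'(a)=-1.119e-01  a ← 126.647069 − (+0.000e+00/-1.119e-01) = 126.647069
converged: |Δa| < 1e-12 after 4 iterations
sag = a·(cosh(S/(2a)) − 1) = 126.647069·(cosh(0.546112) − 1) = 19.359570
T_max/T_min = cosh(S/(2a)) = 1.152862

a=126.647 sag=19.360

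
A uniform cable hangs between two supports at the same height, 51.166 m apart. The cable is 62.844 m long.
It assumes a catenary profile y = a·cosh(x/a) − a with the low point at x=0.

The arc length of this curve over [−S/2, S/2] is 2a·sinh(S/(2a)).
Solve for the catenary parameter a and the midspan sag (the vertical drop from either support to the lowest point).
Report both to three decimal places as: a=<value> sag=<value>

a=22.574 sag=16.116

seed: a₀ = √(S³/(24(L−S))) = √(51.166³/(24·11.678)) = 21.861620
iter 1: u=1.170224  f(a)=+8.262e-01  f'(a)=-1.222e+00  a ← 21.861620 − (+8.262e-01/-1.222e+00) = 22.537710
iter 2: u=1.135120  f(a)=+3.987e-02  f'(a)=-1.107e+00  a ← 22.537710 − (+3.987e-02/-1.107e+00) = 22.573742
iter 3: u=1.133308  f(a)=+1.033e-04  f'(a)=-1.101e+00  a ← 22.573742 − (+1.033e-04/-1.101e+00) = 22.573836
iter 4: u=1.133303  f(a)=+6.975e-10  f'(a)=-1.101e+00  a ← 22.573836 − (+6.975e-10/-1.101e+00) = 22.573836
iter 5: u=1.133303  f(a)=-7.105e-15  f'(a)=-1.101e+00  a ← 22.573836 − (-7.105e-15/-1.101e+00) = 22.573836
converged: |Δa| < 1e-12 after 5 iterations
sag = a·(cosh(S/(2a)) − 1) = 22.573836·(cosh(1.133303) − 1) = 16.116216
T_max/T_min = cosh(S/(2a)) = 1.713933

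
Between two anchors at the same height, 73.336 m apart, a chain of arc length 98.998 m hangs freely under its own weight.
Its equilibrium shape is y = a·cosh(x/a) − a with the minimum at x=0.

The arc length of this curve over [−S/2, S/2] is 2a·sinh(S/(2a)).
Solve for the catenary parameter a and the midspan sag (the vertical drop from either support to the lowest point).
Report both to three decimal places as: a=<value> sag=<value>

a=26.540 sag=29.625

seed: a₀ = √(S³/(24(L−S))) = √(73.336³/(24·25.662)) = 25.306085
iter 1: u=1.448980  f(a)=+2.833e+00  f'(a)=-2.487e+00  a ← 25.306085 − (+2.833e+00/-2.487e+00) = 26.444978
iter 2: u=1.386577  f(a)=+2.024e-01  f'(a)=-2.143e+00  a ← 26.444978 − (+2.024e-01/-2.143e+00) = 26.539436
iter 3: u=1.381642  f(a)=+1.210e-03  f'(a)=-2.118e+00  a ← 26.539436 − (+1.210e-03/-2.118e+00) = 26.540008
iter 4: u=1.381612  f(a)=+4.380e-08  f'(a)=-2.118e+00  a ← 26.540008 − (+4.380e-08/-2.118e+00) = 26.540008
iter 5: u=1.381612  f(a)=-1.421e-14  f'(a)=-2.118e+00  a ← 26.540008 − (-1.421e-14/-2.118e+00) = 26.540008
converged: |Δa| < 1e-12 after 5 iterations
sag = a·(cosh(S/(2a)) − 1) = 26.540008·(cosh(1.381612) − 1) = 29.625133
T_max/T_min = cosh(S/(2a)) = 2.116244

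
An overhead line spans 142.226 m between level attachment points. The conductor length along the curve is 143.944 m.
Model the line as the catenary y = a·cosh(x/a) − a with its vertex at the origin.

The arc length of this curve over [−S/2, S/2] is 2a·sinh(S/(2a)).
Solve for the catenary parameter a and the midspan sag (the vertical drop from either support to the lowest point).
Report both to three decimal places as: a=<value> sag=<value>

seed: a₀ = √(S³/(24(L−S))) = √(142.226³/(24·1.718)) = 264.150413
iter 1: u=0.269214  f(a)=+6.236e-03  f'(a)=-1.310e-02  a ← 264.150413 − (+6.236e-03/-1.310e-02) = 264.626396
iter 2: u=0.268730  f(a)=+1.690e-05  f'(a)=-1.303e-02  a ← 264.626396 − (+1.690e-05/-1.303e-02) = 264.627693
iter 3: u=0.268728  f(a)=+1.248e-10  f'(a)=-1.303e-02  a ← 264.627693 − (+1.248e-10/-1.303e-02) = 264.627693
iter 4: u=0.268728  f(a)=+0.000e+00  f'(a)=-1.303e-02  a ← 264.627693 − (+0.000e+00/-1.303e-02) = 264.627693
converged: |Δa| < 1e-12 after 4 iterations
sag = a·(cosh(S/(2a)) − 1) = 264.627693·(cosh(0.268728) − 1) = 9.612685
T_max/T_min = cosh(S/(2a)) = 1.036325

a=264.628 sag=9.613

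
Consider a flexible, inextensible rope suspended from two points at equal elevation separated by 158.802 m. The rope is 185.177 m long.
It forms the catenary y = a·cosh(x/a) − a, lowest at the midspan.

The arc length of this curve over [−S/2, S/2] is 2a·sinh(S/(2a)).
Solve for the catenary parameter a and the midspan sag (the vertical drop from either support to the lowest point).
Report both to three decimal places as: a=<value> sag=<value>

a=81.449 sag=41.866

seed: a₀ = √(S³/(24(L−S))) = √(158.802³/(24·26.375)) = 79.539361
iter 1: u=0.998260  f(a)=+1.346e+00  f'(a)=-7.317e-01  a ← 79.539361 − (+1.346e+00/-7.317e-01) = 81.378669
iter 2: u=0.975698  f(a)=+4.810e-02  f'(a)=-6.802e-01  a ← 81.378669 − (+4.810e-02/-6.802e-01) = 81.449375
iter 3: u=0.974851  f(a)=+6.647e-05  f'(a)=-6.783e-01  a ← 81.449375 − (+6.647e-05/-6.783e-01) = 81.449473
iter 4: u=0.974850  f(a)=+1.274e-10  f'(a)=-6.783e-01  a ← 81.449473 − (+1.274e-10/-6.783e-01) = 81.449473
iter 5: u=0.974850  f(a)=-2.842e-14  f'(a)=-6.783e-01  a ← 81.449473 − (-2.842e-14/-6.783e-01) = 81.449473
converged: |Δa| < 1e-12 after 5 iterations
sag = a·(cosh(S/(2a)) − 1) = 81.449473·(cosh(0.974850) − 1) = 41.865761
T_max/T_min = cosh(S/(2a)) = 1.514009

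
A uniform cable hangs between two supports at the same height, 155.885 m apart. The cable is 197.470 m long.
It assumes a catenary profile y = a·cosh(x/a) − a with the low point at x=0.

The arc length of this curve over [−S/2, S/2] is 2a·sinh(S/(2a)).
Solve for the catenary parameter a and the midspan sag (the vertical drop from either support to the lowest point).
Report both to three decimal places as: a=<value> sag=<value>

seed: a₀ = √(S³/(24(L−S))) = √(155.885³/(24·41.585)) = 61.607348
iter 1: u=1.265149  f(a)=+3.458e+00  f'(a)=-1.579e+00  a ← 61.607348 − (+3.458e+00/-1.579e+00) = 63.797447
iter 2: u=1.221718  f(a)=+1.929e-01  f'(a)=-1.407e+00  a ← 63.797447 − (+1.929e-01/-1.407e+00) = 63.934565
iter 3: u=1.219098  f(a)=+6.793e-04  f'(a)=-1.397e+00  a ← 63.934565 − (+6.793e-04/-1.397e+00) = 63.935052
iter 4: u=1.219089  f(a)=+8.485e-09  f'(a)=-1.397e+00  a ← 63.935052 − (+8.485e-09/-1.397e+00) = 63.935052
iter 5: u=1.219089  f(a)=+2.842e-14  f'(a)=-1.397e+00  a ← 63.935052 − (+2.842e-14/-1.397e+00) = 63.935052
converged: |Δa| < 1e-12 after 5 iterations
sag = a·(cosh(S/(2a)) − 1) = 63.935052·(cosh(1.219089) − 1) = 53.692713
T_max/T_min = cosh(S/(2a)) = 1.839801

a=63.935 sag=53.693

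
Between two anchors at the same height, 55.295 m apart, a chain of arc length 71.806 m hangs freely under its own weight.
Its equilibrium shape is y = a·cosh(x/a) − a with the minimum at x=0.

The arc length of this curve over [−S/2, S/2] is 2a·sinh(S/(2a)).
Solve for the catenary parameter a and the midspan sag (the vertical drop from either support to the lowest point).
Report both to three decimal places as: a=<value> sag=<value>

a=21.524 sag=20.337

seed: a₀ = √(S³/(24(L−S))) = √(55.295³/(24·16.511)) = 20.655537
iter 1: u=1.338503  f(a)=+1.544e+00  f'(a)=-1.904e+00  a ← 20.655537 − (+1.544e+00/-1.904e+00) = 21.466293
iter 2: u=1.287949  f(a)=+9.554e-02  f'(a)=-1.675e+00  a ← 21.466293 − (+9.554e-02/-1.675e+00) = 21.523334
iter 3: u=1.284536  f(a)=+4.194e-04  f'(a)=-1.660e+00  a ← 21.523334 − (+4.194e-04/-1.660e+00) = 21.523586
iter 4: u=1.284521  f(a)=+8.160e-09  f'(a)=-1.660e+00  a ← 21.523586 − (+8.160e-09/-1.660e+00) = 21.523586
iter 5: u=1.284521  f(a)=+0.000e+00  f'(a)=-1.660e+00  a ← 21.523586 − (+0.000e+00/-1.660e+00) = 21.523586
converged: |Δa| < 1e-12 after 5 iterations
sag = a·(cosh(S/(2a)) − 1) = 21.523586·(cosh(1.284521) − 1) = 20.336779
T_max/T_min = cosh(S/(2a)) = 1.944860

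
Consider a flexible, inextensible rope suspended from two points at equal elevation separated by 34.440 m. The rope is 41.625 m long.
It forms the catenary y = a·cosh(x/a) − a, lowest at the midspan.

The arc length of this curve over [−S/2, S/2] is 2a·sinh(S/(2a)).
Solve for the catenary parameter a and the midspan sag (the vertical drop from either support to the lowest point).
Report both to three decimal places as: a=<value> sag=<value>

seed: a₀ = √(S³/(24(L−S))) = √(34.440³/(24·7.185)) = 15.391314
iter 1: u=1.118813  f(a)=+4.633e-01  f'(a)=-1.056e+00  a ← 15.391314 − (+4.633e-01/-1.056e+00) = 15.830129
iter 2: u=1.087799  f(a)=+2.055e-02  f'(a)=-9.641e-01  a ← 15.830129 − (+2.055e-02/-9.641e-01) = 15.851448
iter 3: u=1.086336  f(a)=+4.460e-05  f'(a)=-9.599e-01  a ← 15.851448 − (+4.460e-05/-9.599e-01) = 15.851495
iter 4: u=1.086333  f(a)=+2.111e-10  f'(a)=-9.599e-01  a ← 15.851495 − (+2.111e-10/-9.599e-01) = 15.851495
iter 5: u=1.086333  f(a)=-7.105e-15  f'(a)=-9.599e-01  a ← 15.851495 − (-7.105e-15/-9.599e-01) = 15.851495
converged: |Δa| < 1e-12 after 5 iterations
sag = a·(cosh(S/(2a)) − 1) = 15.851495·(cosh(1.086333) − 1) = 10.310119
T_max/T_min = cosh(S/(2a)) = 1.650419

a=15.851 sag=10.310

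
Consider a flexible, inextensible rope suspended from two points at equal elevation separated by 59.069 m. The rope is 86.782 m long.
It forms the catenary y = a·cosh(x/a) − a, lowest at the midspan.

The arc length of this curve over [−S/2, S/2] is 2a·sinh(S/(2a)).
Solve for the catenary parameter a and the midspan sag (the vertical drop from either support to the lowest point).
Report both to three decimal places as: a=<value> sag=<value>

seed: a₀ = √(S³/(24(L−S))) = √(59.069³/(24·27.713)) = 17.603217
iter 1: u=1.677790  f(a)=+4.172e+00  f'(a)=-4.129e+00  a ← 17.603217 − (+4.172e+00/-4.129e+00) = 18.613783
iter 2: u=1.586701  f(a)=+3.863e-01  f'(a)=-3.397e+00  a ← 18.613783 − (+3.863e-01/-3.397e+00) = 18.727502
iter 3: u=1.577066  f(a)=+4.057e-03  f'(a)=-3.326e+00  a ← 18.727502 − (+4.057e-03/-3.326e+00) = 18.728722
iter 4: u=1.576963  f(a)=+4.578e-07  f'(a)=-3.325e+00  a ← 18.728722 − (+4.578e-07/-3.325e+00) = 18.728722
iter 5: u=1.576963  f(a)=+1.421e-14  f'(a)=-3.325e+00  a ← 18.728722 − (+1.421e-14/-3.325e+00) = 18.728722
converged: |Δa| < 1e-12 after 5 iterations
sag = a·(cosh(S/(2a)) − 1) = 18.728722·(cosh(1.576963) − 1) = 28.531662
T_max/T_min = cosh(S/(2a)) = 2.523418

a=18.729 sag=28.532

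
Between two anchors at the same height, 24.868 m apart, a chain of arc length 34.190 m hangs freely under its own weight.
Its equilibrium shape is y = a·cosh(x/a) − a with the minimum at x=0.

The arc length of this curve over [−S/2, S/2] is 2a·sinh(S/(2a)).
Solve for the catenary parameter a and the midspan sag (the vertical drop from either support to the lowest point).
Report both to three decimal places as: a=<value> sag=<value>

seed: a₀ = √(S³/(24(L−S))) = √(24.868³/(24·9.322)) = 8.290889
iter 1: u=1.499718  f(a)=+1.106e+00  f'(a)=-2.797e+00  a ← 8.290889 − (+1.106e+00/-2.797e+00) = 8.686424
iter 2: u=1.431429  f(a)=+8.409e-02  f'(a)=-2.386e+00  a ← 8.686424 − (+8.409e-02/-2.386e+00) = 8.721662
iter 3: u=1.425646  f(a)=+5.743e-04  f'(a)=-2.354e+00  a ← 8.721662 − (+5.743e-04/-2.354e+00) = 8.721906
iter 4: u=1.425606  f(a)=+2.718e-08  f'(a)=-2.354e+00  a ← 8.721906 − (+2.718e-08/-2.354e+00) = 8.721906
iter 5: u=1.425606  f(a)=+7.105e-15  f'(a)=-2.354e+00  a ← 8.721906 − (+7.105e-15/-2.354e+00) = 8.721906
converged: |Δa| < 1e-12 after 5 iterations
sag = a·(cosh(S/(2a)) − 1) = 8.721906·(cosh(1.425606) − 1) = 10.469516
T_max/T_min = cosh(S/(2a)) = 2.200370

a=8.722 sag=10.470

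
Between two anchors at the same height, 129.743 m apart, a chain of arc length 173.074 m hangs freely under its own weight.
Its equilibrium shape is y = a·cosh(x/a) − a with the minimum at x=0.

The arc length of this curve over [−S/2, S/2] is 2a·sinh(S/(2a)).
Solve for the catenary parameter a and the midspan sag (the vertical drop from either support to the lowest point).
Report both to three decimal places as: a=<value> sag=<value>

seed: a₀ = √(S³/(24(L−S))) = √(129.743³/(24·43.331)) = 45.826947
iter 1: u=1.415575  f(a)=+4.554e+00  f'(a)=-2.298e+00  a ← 45.826947 − (+4.554e+00/-2.298e+00) = 47.808728
iter 2: u=1.356897  f(a)=+3.121e-01  f'(a)=-1.993e+00  a ← 47.808728 − (+3.121e-01/-1.993e+00) = 47.965323
iter 3: u=1.352467  f(a)=+1.704e-03  f'(a)=-1.971e+00  a ← 47.965323 − (+1.704e-03/-1.971e+00) = 47.966187
iter 4: u=1.352442  f(a)=+5.141e-08  f'(a)=-1.971e+00  a ← 47.966187 − (+5.141e-08/-1.971e+00) = 47.966187
iter 5: u=1.352442  f(a)=+0.000e+00  f'(a)=-1.971e+00  a ← 47.966187 − (+0.000e+00/-1.971e+00) = 47.966187
converged: |Δa| < 1e-12 after 5 iterations
sag = a·(cosh(S/(2a)) − 1) = 47.966187·(cosh(1.352442) − 1) = 50.975248
T_max/T_min = cosh(S/(2a)) = 2.062733

a=47.966 sag=50.975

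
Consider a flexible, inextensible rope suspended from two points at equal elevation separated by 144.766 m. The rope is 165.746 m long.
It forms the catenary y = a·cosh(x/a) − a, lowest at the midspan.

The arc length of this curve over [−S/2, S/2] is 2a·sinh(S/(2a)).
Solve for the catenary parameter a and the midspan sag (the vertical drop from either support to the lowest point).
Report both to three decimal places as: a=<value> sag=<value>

seed: a₀ = √(S³/(24(L−S))) = √(144.766³/(24·20.980)) = 77.623192
iter 1: u=0.932492  f(a)=+9.313e-01  f'(a)=-5.890e-01  a ← 77.623192 − (+9.313e-01/-5.890e-01) = 79.204157
iter 2: u=0.913879  f(a)=+2.921e-02  f'(a)=-5.526e-01  a ← 79.204157 − (+2.921e-02/-5.526e-01) = 79.257017
iter 3: u=0.913269  f(a)=+3.081e-05  f'(a)=-5.515e-01  a ← 79.257017 − (+3.081e-05/-5.515e-01) = 79.257073
iter 4: u=0.913269  f(a)=+3.433e-11  f'(a)=-5.514e-01  a ← 79.257073 − (+3.433e-11/-5.514e-01) = 79.257073
converged: |Δa| < 1e-12 after 4 iterations
sag = a·(cosh(S/(2a)) − 1) = 79.257073·(cosh(0.913269) − 1) = 35.414710
T_max/T_min = cosh(S/(2a)) = 1.446833

a=79.257 sag=35.415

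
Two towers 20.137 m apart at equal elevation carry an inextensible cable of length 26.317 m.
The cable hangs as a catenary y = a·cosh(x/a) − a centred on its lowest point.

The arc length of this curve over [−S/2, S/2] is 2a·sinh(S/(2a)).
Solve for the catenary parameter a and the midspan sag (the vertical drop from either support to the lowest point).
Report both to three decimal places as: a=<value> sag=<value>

a=7.740 sag=7.526

seed: a₀ = √(S³/(24(L−S))) = √(20.137³/(24·6.180)) = 7.419802
iter 1: u=1.356977  f(a)=+5.946e-01  f'(a)=-1.993e+00  a ← 7.419802 − (+5.946e-01/-1.993e+00) = 7.718073
iter 2: u=1.304535  f(a)=+3.773e-02  f'(a)=-1.748e+00  a ← 7.718073 − (+3.773e-02/-1.748e+00) = 7.739663
iter 3: u=1.300896  f(a)=+1.747e-04  f'(a)=-1.732e+00  a ← 7.739663 − (+1.747e-04/-1.732e+00) = 7.739764
iter 4: u=1.300879  f(a)=+3.786e-09  f'(a)=-1.731e+00  a ← 7.739764 − (+3.786e-09/-1.731e+00) = 7.739764
iter 5: u=1.300879  f(a)=+0.000e+00  f'(a)=-1.731e+00  a ← 7.739764 − (+0.000e+00/-1.731e+00) = 7.739764
converged: |Δa| < 1e-12 after 5 iterations
sag = a·(cosh(S/(2a)) − 1) = 7.739764·(cosh(1.300879) − 1) = 7.526214
T_max/T_min = cosh(S/(2a)) = 1.972409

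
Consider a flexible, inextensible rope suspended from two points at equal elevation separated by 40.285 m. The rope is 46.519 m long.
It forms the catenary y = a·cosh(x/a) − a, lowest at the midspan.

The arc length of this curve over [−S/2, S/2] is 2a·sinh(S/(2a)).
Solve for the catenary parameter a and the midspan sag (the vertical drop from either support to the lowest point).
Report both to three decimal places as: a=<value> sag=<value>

a=21.373 sag=10.215

seed: a₀ = √(S³/(24(L−S))) = √(40.285³/(24·6.234)) = 20.903838
iter 1: u=0.963579  f(a)=+2.959e-01  f'(a)=-6.537e-01  a ← 20.903838 − (+2.959e-01/-6.537e-01) = 21.356481
iter 2: u=0.943156  f(a)=+9.884e-03  f'(a)=-6.107e-01  a ← 21.356481 − (+9.884e-03/-6.107e-01) = 21.372666
iter 3: u=0.942442  f(a)=+1.187e-05  f'(a)=-6.092e-01  a ← 21.372666 − (+1.187e-05/-6.092e-01) = 21.372686
iter 4: u=0.942441  f(a)=+1.717e-11  f'(a)=-6.092e-01  a ← 21.372686 − (+1.717e-11/-6.092e-01) = 21.372686
iter 5: u=0.942441  f(a)=+0.000e+00  f'(a)=-6.092e-01  a ← 21.372686 − (+0.000e+00/-6.092e-01) = 21.372686
converged: |Δa| < 1e-12 after 5 iterations
sag = a·(cosh(S/(2a)) − 1) = 21.372686·(cosh(0.942441) − 1) = 10.215224
T_max/T_min = cosh(S/(2a)) = 1.477957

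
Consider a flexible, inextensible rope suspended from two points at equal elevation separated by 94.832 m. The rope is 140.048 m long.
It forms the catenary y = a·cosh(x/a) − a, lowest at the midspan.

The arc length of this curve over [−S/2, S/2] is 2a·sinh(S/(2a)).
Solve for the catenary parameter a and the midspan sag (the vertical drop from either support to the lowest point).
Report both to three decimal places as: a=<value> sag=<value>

a=29.853 sag=46.269

seed: a₀ = √(S³/(24(L−S))) = √(94.832³/(24·45.216)) = 28.033716
iter 1: u=1.691392  f(a)=+6.926e+00  f'(a)=-4.248e+00  a ← 28.033716 − (+6.926e+00/-4.248e+00) = 29.664134
iter 2: u=1.598429  f(a)=+6.502e-01  f'(a)=-3.485e+00  a ← 29.664134 − (+6.502e-01/-3.485e+00) = 29.850718
iter 3: u=1.588437  f(a)=+7.041e-03  f'(a)=-3.410e+00  a ← 29.850718 − (+7.041e-03/-3.410e+00) = 29.852783
iter 4: u=1.588328  f(a)=+8.455e-07  f'(a)=-3.409e+00  a ← 29.852783 − (+8.455e-07/-3.409e+00) = 29.852783
iter 5: u=1.588328  f(a)=+2.842e-14  f'(a)=-3.409e+00  a ← 29.852783 − (+2.842e-14/-3.409e+00) = 29.852783
converged: |Δa| < 1e-12 after 5 iterations
sag = a·(cosh(S/(2a)) − 1) = 29.852783·(cosh(1.588328) − 1) = 46.269153
T_max/T_min = cosh(S/(2a)) = 2.549911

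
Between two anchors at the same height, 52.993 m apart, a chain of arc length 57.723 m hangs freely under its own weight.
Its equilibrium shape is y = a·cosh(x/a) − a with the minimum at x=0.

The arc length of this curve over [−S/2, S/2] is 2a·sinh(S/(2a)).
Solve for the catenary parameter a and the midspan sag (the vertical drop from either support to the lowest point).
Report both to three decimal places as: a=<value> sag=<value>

a=36.682 sag=9.993

seed: a₀ = √(S³/(24(L−S))) = √(52.993³/(24·4.730)) = 36.206919
iter 1: u=0.731808  f(a)=+1.283e-01  f'(a)=-2.755e-01  a ← 36.206919 − (+1.283e-01/-2.755e-01) = 36.672490
iter 2: u=0.722517  f(a)=+2.516e-03  f'(a)=-2.648e-01  a ← 36.672490 − (+2.516e-03/-2.648e-01) = 36.681991
iter 3: u=0.722330  f(a)=+1.011e-06  f'(a)=-2.646e-01  a ← 36.681991 − (+1.011e-06/-2.646e-01) = 36.681995
iter 4: u=0.722330  f(a)=+1.634e-13  f'(a)=-2.646e-01  a ← 36.681995 − (+1.634e-13/-2.646e-01) = 36.681995
converged: |Δa| < 1e-12 after 4 iterations
sag = a·(cosh(S/(2a)) − 1) = 36.681995·(cosh(0.722330) − 1) = 9.992998
T_max/T_min = cosh(S/(2a)) = 1.272422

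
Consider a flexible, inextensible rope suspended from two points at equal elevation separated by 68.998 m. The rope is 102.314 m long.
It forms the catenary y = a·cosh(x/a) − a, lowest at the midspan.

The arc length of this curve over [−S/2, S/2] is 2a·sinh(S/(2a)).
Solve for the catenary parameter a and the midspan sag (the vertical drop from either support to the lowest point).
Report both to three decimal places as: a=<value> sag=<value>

seed: a₀ = √(S³/(24(L−S))) = √(68.998³/(24·33.316)) = 20.268551
iter 1: u=1.702095  f(a)=+5.173e+00  f'(a)=-4.344e+00  a ← 20.268551 − (+5.173e+00/-4.344e+00) = 21.459348
iter 2: u=1.607644  f(a)=+4.909e-01  f'(a)=-3.555e+00  a ← 21.459348 − (+4.909e-01/-3.555e+00) = 21.597425
iter 3: u=1.597366  f(a)=+5.445e-03  f'(a)=-3.477e+00  a ← 21.597425 − (+5.445e-03/-3.477e+00) = 21.598991
iter 4: u=1.597251  f(a)=+6.863e-07  f'(a)=-3.476e+00  a ← 21.598991 − (+6.863e-07/-3.476e+00) = 21.598991
iter 5: u=1.597251  f(a)=+1.421e-14  f'(a)=-3.476e+00  a ← 21.598991 − (+1.421e-14/-3.476e+00) = 21.598991
converged: |Δa| < 1e-12 after 5 iterations
sag = a·(cosh(S/(2a)) − 1) = 21.598991·(cosh(1.597251) − 1) = 33.930776
T_max/T_min = cosh(S/(2a)) = 2.570943

a=21.599 sag=33.931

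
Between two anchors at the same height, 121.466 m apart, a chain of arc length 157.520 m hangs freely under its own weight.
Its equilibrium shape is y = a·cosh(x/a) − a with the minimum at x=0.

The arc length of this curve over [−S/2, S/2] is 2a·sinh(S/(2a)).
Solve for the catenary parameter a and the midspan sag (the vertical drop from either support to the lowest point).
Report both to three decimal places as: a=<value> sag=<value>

a=47.411 sag=44.518

seed: a₀ = √(S³/(24(L−S))) = √(121.466³/(24·36.054)) = 45.509257
iter 1: u=1.334520  f(a)=+3.350e+00  f'(a)=-1.885e+00  a ← 45.509257 − (+3.350e+00/-1.885e+00) = 47.286285
iter 2: u=1.284368  f(a)=+2.062e-01  f'(a)=-1.660e+00  a ← 47.286285 − (+2.062e-01/-1.660e+00) = 47.410539
iter 3: u=1.281002  f(a)=+8.947e-04  f'(a)=-1.645e+00  a ← 47.410539 − (+8.947e-04/-1.645e+00) = 47.411083
iter 4: u=1.280987  f(a)=+1.701e-08  f'(a)=-1.645e+00  a ← 47.411083 − (+1.701e-08/-1.645e+00) = 47.411083
iter 5: u=1.280987  f(a)=-2.842e-14  f'(a)=-1.645e+00  a ← 47.411083 − (-2.842e-14/-1.645e+00) = 47.411083
converged: |Δa| < 1e-12 after 5 iterations
sag = a·(cosh(S/(2a)) − 1) = 47.411083·(cosh(1.280987) − 1) = 44.517957
T_max/T_min = cosh(S/(2a)) = 1.938978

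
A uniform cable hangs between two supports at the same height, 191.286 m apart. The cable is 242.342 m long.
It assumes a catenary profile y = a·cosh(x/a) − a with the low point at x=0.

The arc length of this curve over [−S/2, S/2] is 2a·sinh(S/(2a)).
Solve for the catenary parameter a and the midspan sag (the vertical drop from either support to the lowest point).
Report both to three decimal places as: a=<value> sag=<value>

seed: a₀ = √(S³/(24(L−S))) = √(191.286³/(24·51.056)) = 75.578064
iter 1: u=1.265486  f(a)=+4.248e+00  f'(a)=-1.580e+00  a ← 75.578064 − (+4.248e+00/-1.580e+00) = 78.266079
iter 2: u=1.222024  f(a)=+2.371e-01  f'(a)=-1.408e+00  a ← 78.266079 − (+2.371e-01/-1.408e+00) = 78.434463
iter 3: u=1.219400  f(a)=+8.357e-04  f'(a)=-1.398e+00  a ← 78.434463 − (+8.357e-04/-1.398e+00) = 78.435061
iter 4: u=1.219391  f(a)=+1.046e-08  f'(a)=-1.398e+00  a ← 78.435061 − (+1.046e-08/-1.398e+00) = 78.435061
iter 5: u=1.219391  f(a)=-5.684e-14  f'(a)=-1.398e+00  a ← 78.435061 − (-5.684e-14/-1.398e+00) = 78.435061
converged: |Δa| < 1e-12 after 5 iterations
sag = a·(cosh(S/(2a)) − 1) = 78.435061·(cosh(1.219391) − 1) = 65.906444
T_max/T_min = cosh(S/(2a)) = 1.840268

a=78.435 sag=65.906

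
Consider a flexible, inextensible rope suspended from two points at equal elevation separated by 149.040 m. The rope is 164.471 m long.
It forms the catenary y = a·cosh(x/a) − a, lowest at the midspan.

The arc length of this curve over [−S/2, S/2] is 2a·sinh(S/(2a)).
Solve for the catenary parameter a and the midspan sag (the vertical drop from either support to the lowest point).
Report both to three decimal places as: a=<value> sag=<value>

seed: a₀ = √(S³/(24(L−S))) = √(149.040³/(24·15.431)) = 94.547839
iter 1: u=0.788172  f(a)=+4.864e-01  f'(a)=-3.471e-01  a ← 94.547839 − (+4.864e-01/-3.471e-01) = 95.949108
iter 2: u=0.776662  f(a)=+1.103e-02  f'(a)=-3.316e-01  a ← 95.949108 − (+1.103e-02/-3.316e-01) = 95.982360
iter 3: u=0.776393  f(a)=+5.955e-06  f'(a)=-3.312e-01  a ← 95.982360 − (+5.955e-06/-3.312e-01) = 95.982378
iter 4: u=0.776393  f(a)=+1.705e-12  f'(a)=-3.312e-01  a ← 95.982378 − (+1.705e-12/-3.312e-01) = 95.982378
converged: |Δa| < 1e-12 after 4 iterations
sag = a·(cosh(S/(2a)) − 1) = 95.982378·(cosh(0.776393) − 1) = 30.411033
T_max/T_min = cosh(S/(2a)) = 1.316840

a=95.982 sag=30.411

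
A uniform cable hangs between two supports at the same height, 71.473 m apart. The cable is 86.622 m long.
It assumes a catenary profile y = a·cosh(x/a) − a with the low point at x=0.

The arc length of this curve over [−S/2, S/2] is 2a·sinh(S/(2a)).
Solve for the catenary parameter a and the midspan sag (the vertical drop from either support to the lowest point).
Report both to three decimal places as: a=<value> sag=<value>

seed: a₀ = √(S³/(24(L−S))) = √(71.473³/(24·15.149)) = 31.689502
iter 1: u=1.127708  f(a)=+9.930e-01  f'(a)=-1.083e+00  a ← 31.689502 − (+9.930e-01/-1.083e+00) = 32.606078
iter 2: u=1.096007  f(a)=+4.471e-02  f'(a)=-9.878e-01  a ← 32.606078 − (+4.471e-02/-9.878e-01) = 32.651341
iter 3: u=1.094488  f(a)=+1.001e-04  f'(a)=-9.833e-01  a ← 32.651341 − (+1.001e-04/-9.833e-01) = 32.651443
iter 4: u=1.094485  f(a)=+5.043e-10  f'(a)=-9.833e-01  a ← 32.651443 − (+5.043e-10/-9.833e-01) = 32.651443
iter 5: u=1.094485  f(a)=+0.000e+00  f'(a)=-9.833e-01  a ← 32.651443 − (+0.000e+00/-9.833e-01) = 32.651443
converged: |Δa| < 1e-12 after 5 iterations
sag = a·(cosh(S/(2a)) − 1) = 32.651443·(cosh(1.094485) − 1) = 21.588390
T_max/T_min = cosh(S/(2a)) = 1.661177

a=32.651 sag=21.588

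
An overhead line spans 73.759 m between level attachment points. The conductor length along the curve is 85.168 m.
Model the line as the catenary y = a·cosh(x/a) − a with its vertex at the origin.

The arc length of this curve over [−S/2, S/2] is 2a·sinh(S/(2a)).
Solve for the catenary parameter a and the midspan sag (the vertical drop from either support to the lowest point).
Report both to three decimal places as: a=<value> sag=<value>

a=39.140 sag=18.699

seed: a₀ = √(S³/(24(L−S))) = √(73.759³/(24·11.409)) = 38.281868
iter 1: u=0.963367  f(a)=+5.413e-01  f'(a)=-6.532e-01  a ← 38.281868 − (+5.413e-01/-6.532e-01) = 39.110469
iter 2: u=0.942957  f(a)=+1.807e-02  f'(a)=-6.103e-01  a ← 39.110469 − (+1.807e-02/-6.103e-01) = 39.140083
iter 3: u=0.942244  f(a)=+2.169e-05  f'(a)=-6.088e-01  a ← 39.140083 − (+2.169e-05/-6.088e-01) = 39.140118
iter 4: u=0.942243  f(a)=+3.133e-11  f'(a)=-6.088e-01  a ← 39.140118 − (+3.133e-11/-6.088e-01) = 39.140118
iter 5: u=0.942243  f(a)=-1.421e-14  f'(a)=-6.088e-01  a ← 39.140118 − (-1.421e-14/-6.088e-01) = 39.140118
converged: |Δa| < 1e-12 after 5 iterations
sag = a·(cosh(S/(2a)) − 1) = 39.140118·(cosh(0.942243) − 1) = 18.698847
T_max/T_min = cosh(S/(2a)) = 1.477741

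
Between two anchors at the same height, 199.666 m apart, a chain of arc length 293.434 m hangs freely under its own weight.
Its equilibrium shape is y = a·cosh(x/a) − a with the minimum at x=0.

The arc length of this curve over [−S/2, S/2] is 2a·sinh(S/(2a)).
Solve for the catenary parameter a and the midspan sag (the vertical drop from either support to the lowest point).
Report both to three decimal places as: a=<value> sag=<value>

seed: a₀ = √(S³/(24(L−S))) = √(199.666³/(24·93.768)) = 59.473463
iter 1: u=1.678614  f(a)=+1.413e+01  f'(a)=-4.136e+00  a ← 59.473463 − (+1.413e+01/-4.136e+00) = 62.890424
iter 2: u=1.587412  f(a)=+1.309e+00  f'(a)=-3.402e+00  a ← 62.890424 − (+1.309e+00/-3.402e+00) = 63.275327
iter 3: u=1.577756  f(a)=+1.378e-02  f'(a)=-3.331e+00  a ← 63.275327 − (+1.378e-02/-3.331e+00) = 63.279464
iter 4: u=1.577652  f(a)=+1.561e-06  f'(a)=-3.330e+00  a ← 63.279464 − (+1.561e-06/-3.330e+00) = 63.279464
iter 5: u=1.577652  f(a)=+0.000e+00  f'(a)=-3.330e+00  a ← 63.279464 − (+0.000e+00/-3.330e+00) = 63.279464
converged: |Δa| < 1e-12 after 5 iterations
sag = a·(cosh(S/(2a)) − 1) = 63.279464·(cosh(1.577652) − 1) = 96.502164
T_max/T_min = cosh(S/(2a)) = 2.525016

a=63.279 sag=96.502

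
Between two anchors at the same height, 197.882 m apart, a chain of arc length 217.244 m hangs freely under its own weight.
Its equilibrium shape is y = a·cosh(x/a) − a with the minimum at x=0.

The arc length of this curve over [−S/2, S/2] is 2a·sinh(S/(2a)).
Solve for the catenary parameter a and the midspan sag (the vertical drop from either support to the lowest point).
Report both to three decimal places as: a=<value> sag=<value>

seed: a₀ = √(S³/(24(L−S))) = √(197.882³/(24·19.362)) = 129.130463
iter 1: u=0.766210  f(a)=+5.764e-01  f'(a)=-3.179e-01  a ← 129.130463 − (+5.764e-01/-3.179e-01) = 130.943703
iter 2: u=0.755600  f(a)=+1.236e-02  f'(a)=-3.044e-01  a ← 130.943703 − (+1.236e-02/-3.044e-01) = 130.984328
iter 3: u=0.755365  f(a)=+5.967e-06  f'(a)=-3.041e-01  a ← 130.984328 − (+5.967e-06/-3.041e-01) = 130.984348
iter 4: u=0.755365  f(a)=+1.421e-12  f'(a)=-3.041e-01  a ← 130.984348 − (+1.421e-12/-3.041e-01) = 130.984348
converged: |Δa| < 1e-12 after 4 iterations
sag = a·(cosh(S/(2a)) − 1) = 130.984348·(cosh(0.755365) − 1) = 39.179215
T_max/T_min = cosh(S/(2a)) = 1.299114

a=130.984 sag=39.179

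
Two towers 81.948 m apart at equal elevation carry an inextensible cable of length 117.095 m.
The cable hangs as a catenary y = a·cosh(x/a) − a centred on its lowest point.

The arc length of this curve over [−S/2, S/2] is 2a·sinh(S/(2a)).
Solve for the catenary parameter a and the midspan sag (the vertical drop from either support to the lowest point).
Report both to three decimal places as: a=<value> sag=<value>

a=27.046 sag=37.447

seed: a₀ = √(S³/(24(L−S))) = √(81.948³/(24·35.147)) = 25.542170
iter 1: u=1.604171  f(a)=+4.810e+00  f'(a)=-3.529e+00  a ← 25.542170 − (+4.810e+00/-3.529e+00) = 26.905194
iter 2: u=1.522903  f(a)=+4.118e-01  f'(a)=-2.948e+00  a ← 26.905194 − (+4.118e-01/-2.948e+00) = 27.044887
iter 3: u=1.515037  f(a)=+3.644e-03  f'(a)=-2.896e+00  a ← 27.044887 − (+3.644e-03/-2.896e+00) = 27.046145
iter 4: u=1.514966  f(a)=+2.909e-07  f'(a)=-2.896e+00  a ← 27.046145 − (+2.909e-07/-2.896e+00) = 27.046145
iter 5: u=1.514966  f(a)=+0.000e+00  f'(a)=-2.896e+00  a ← 27.046145 − (+0.000e+00/-2.896e+00) = 27.046145
converged: |Δa| < 1e-12 after 5 iterations
sag = a·(cosh(S/(2a)) − 1) = 27.046145·(cosh(1.514966) − 1) = 37.446519
T_max/T_min = cosh(S/(2a)) = 2.384542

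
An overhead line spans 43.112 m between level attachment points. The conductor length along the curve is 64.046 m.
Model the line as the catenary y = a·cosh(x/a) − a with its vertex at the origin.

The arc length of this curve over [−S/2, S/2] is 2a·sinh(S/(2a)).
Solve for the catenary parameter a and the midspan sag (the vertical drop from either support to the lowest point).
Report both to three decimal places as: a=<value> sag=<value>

a=13.462 sag=21.275

seed: a₀ = √(S³/(24(L−S))) = √(43.112³/(24·20.934)) = 12.628900
iter 1: u=1.706879  f(a)=+3.270e+00  f'(a)=-4.387e+00  a ← 12.628900 − (+3.270e+00/-4.387e+00) = 13.374202
iter 2: u=1.611760  f(a)=+3.118e-01  f'(a)=-3.587e+00  a ← 13.374202 − (+3.118e-01/-3.587e+00) = 13.461130
iter 3: u=1.601351  f(a)=+3.495e-03  f'(a)=-3.507e+00  a ← 13.461130 − (+3.495e-03/-3.507e+00) = 13.462127
iter 4: u=1.601233  f(a)=+4.502e-07  f'(a)=-3.506e+00  a ← 13.462127 − (+4.502e-07/-3.506e+00) = 13.462127
iter 5: u=1.601233  f(a)=+0.000e+00  f'(a)=-3.506e+00  a ← 13.462127 − (+0.000e+00/-3.506e+00) = 13.462127
converged: |Δa| < 1e-12 after 5 iterations
sag = a·(cosh(S/(2a)) − 1) = 13.462127·(cosh(1.601233) − 1) = 21.275481
T_max/T_min = cosh(S/(2a)) = 2.580395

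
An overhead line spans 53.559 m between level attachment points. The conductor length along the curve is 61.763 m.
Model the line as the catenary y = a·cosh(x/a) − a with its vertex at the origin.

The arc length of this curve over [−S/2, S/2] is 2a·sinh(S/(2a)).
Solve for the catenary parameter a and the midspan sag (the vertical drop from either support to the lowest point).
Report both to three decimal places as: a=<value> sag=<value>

seed: a₀ = √(S³/(24(L−S))) = √(53.559³/(24·8.204)) = 27.933814
iter 1: u=0.958677  f(a)=+3.854e-01  f'(a)=-6.432e-01  a ← 27.933814 − (+3.854e-01/-6.432e-01) = 28.532958
iter 2: u=0.938546  f(a)=+1.275e-02  f'(a)=-6.013e-01  a ← 28.532958 − (+1.275e-02/-6.013e-01) = 28.554159
iter 3: u=0.937849  f(a)=+1.501e-05  f'(a)=-5.998e-01  a ← 28.554159 − (+1.501e-05/-5.998e-01) = 28.554184
iter 4: u=0.937849  f(a)=+2.085e-11  f'(a)=-5.998e-01  a ← 28.554184 − (+2.085e-11/-5.998e-01) = 28.554184
iter 5: u=0.937849  f(a)=-7.105e-15  f'(a)=-5.998e-01  a ← 28.554184 − (-7.105e-15/-5.998e-01) = 28.554184
converged: |Δa| < 1e-12 after 5 iterations
sag = a·(cosh(S/(2a)) − 1) = 28.554184·(cosh(0.937849) − 1) = 13.505398
T_max/T_min = cosh(S/(2a)) = 1.472974

a=28.554 sag=13.505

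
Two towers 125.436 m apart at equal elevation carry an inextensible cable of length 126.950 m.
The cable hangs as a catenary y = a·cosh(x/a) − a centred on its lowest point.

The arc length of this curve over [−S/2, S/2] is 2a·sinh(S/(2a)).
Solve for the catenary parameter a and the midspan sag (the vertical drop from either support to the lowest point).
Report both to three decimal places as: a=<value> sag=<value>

a=233.479 sag=8.475

seed: a₀ = √(S³/(24(L−S))) = √(125.436³/(24·1.514)) = 233.058387
iter 1: u=0.269109  f(a)=+5.492e-03  f'(a)=-1.309e-02  a ← 233.058387 − (+5.492e-03/-1.309e-02) = 233.478017
iter 2: u=0.268625  f(a)=+1.487e-05  f'(a)=-1.302e-02  a ← 233.478017 − (+1.487e-05/-1.302e-02) = 233.479159
iter 3: u=0.268624  f(a)=+1.096e-10  f'(a)=-1.302e-02  a ← 233.479159 − (+1.096e-10/-1.302e-02) = 233.479159
iter 4: u=0.268624  f(a)=-1.421e-14  f'(a)=-1.302e-02  a ← 233.479159 − (-1.421e-14/-1.302e-02) = 233.479159
converged: |Δa| < 1e-12 after 4 iterations
sag = a·(cosh(S/(2a)) − 1) = 233.479159·(cosh(0.268624) − 1) = 8.474542
T_max/T_min = cosh(S/(2a)) = 1.036297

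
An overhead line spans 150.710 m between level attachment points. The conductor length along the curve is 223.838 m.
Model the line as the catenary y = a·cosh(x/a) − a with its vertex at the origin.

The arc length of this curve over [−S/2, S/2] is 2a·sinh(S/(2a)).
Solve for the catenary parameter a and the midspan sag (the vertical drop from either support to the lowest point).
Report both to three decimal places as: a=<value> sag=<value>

seed: a₀ = √(S³/(24(L−S))) = √(150.710³/(24·73.128)) = 44.163719
iter 1: u=1.706265  f(a)=+1.141e+01  f'(a)=-4.382e+00  a ← 44.163719 − (+1.141e+01/-4.382e+00) = 46.768568
iter 2: u=1.611232  f(a)=+1.088e+00  f'(a)=-3.583e+00  a ← 46.768568 − (+1.088e+00/-3.583e+00) = 47.072154
iter 3: u=1.600840  f(a)=+1.218e-02  f'(a)=-3.503e+00  a ← 47.072154 − (+1.218e-02/-3.503e+00) = 47.075630
iter 4: u=1.600722  f(a)=+1.564e-06  f'(a)=-3.502e+00  a ← 47.075630 − (+1.564e-06/-3.502e+00) = 47.075630
iter 5: u=1.600722  f(a)=-2.842e-14  f'(a)=-3.502e+00  a ← 47.075630 − (-2.842e-14/-3.502e+00) = 47.075630
converged: |Δa| < 1e-12 after 5 iterations
sag = a·(cosh(S/(2a)) − 1) = 47.075630·(cosh(1.600722) − 1) = 74.340915
T_max/T_min = cosh(S/(2a)) = 2.579180

a=47.076 sag=74.341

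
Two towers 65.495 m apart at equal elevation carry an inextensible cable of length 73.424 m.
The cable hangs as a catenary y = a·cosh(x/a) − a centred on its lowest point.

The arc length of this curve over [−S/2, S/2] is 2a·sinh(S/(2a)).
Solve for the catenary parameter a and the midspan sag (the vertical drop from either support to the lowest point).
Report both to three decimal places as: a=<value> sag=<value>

seed: a₀ = √(S³/(24(L−S))) = √(65.495³/(24·7.929)) = 38.423541
iter 1: u=0.852277  f(a)=+2.930e-01  f'(a)=-4.435e-01  a ← 38.423541 − (+2.930e-01/-4.435e-01) = 39.084227
iter 2: u=0.837870  f(a)=+7.728e-03  f'(a)=-4.204e-01  a ← 39.084227 − (+7.728e-03/-4.204e-01) = 39.102612
iter 3: u=0.837476  f(a)=+5.699e-06  f'(a)=-4.197e-01  a ← 39.102612 − (+5.699e-06/-4.197e-01) = 39.102625
iter 4: u=0.837476  f(a)=+3.098e-12  f'(a)=-4.197e-01  a ← 39.102625 − (+3.098e-12/-4.197e-01) = 39.102625
converged: |Δa| < 1e-12 after 4 iterations
sag = a·(cosh(S/(2a)) − 1) = 39.102625·(cosh(0.837476) − 1) = 14.533055
T_max/T_min = cosh(S/(2a)) = 1.371664

a=39.103 sag=14.533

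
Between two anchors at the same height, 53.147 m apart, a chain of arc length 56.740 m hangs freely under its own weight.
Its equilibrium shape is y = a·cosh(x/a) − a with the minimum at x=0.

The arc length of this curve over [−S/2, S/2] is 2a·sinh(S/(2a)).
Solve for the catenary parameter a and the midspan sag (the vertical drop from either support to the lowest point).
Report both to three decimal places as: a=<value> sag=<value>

seed: a₀ = √(S³/(24(L−S))) = √(53.147³/(24·3.593)) = 41.723805
iter 1: u=0.636891  f(a)=+7.358e-02  f'(a)=-1.793e-01  a ← 41.723805 − (+7.358e-02/-1.793e-01) = 42.134137
iter 2: u=0.630688  f(a)=+1.100e-03  f'(a)=-1.740e-01  a ← 42.134137 − (+1.100e-03/-1.740e-01) = 42.140457
iter 3: u=0.630594  f(a)=+2.538e-07  f'(a)=-1.739e-01  a ← 42.140457 − (+2.538e-07/-1.739e-01) = 42.140458
iter 4: u=0.630594  f(a)=+7.105e-15  f'(a)=-1.739e-01  a ← 42.140458 − (+7.105e-15/-1.739e-01) = 42.140458
converged: |Δa| < 1e-12 after 4 iterations
sag = a·(cosh(S/(2a)) − 1) = 42.140458·(cosh(0.630594) − 1) = 8.659887
T_max/T_min = cosh(S/(2a)) = 1.205501

a=42.140 sag=8.660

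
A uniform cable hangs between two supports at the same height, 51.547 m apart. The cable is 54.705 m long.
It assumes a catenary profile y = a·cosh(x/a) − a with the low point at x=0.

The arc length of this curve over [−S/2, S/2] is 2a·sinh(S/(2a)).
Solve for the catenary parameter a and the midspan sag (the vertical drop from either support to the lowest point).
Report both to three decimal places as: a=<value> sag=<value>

a=42.895 sag=7.979

seed: a₀ = √(S³/(24(L−S))) = √(51.547³/(24·3.158)) = 42.510225
iter 1: u=0.606289  f(a)=+5.855e-02  f'(a)=-1.541e-01  a ← 42.510225 − (+5.855e-02/-1.541e-01) = 42.890166
iter 2: u=0.600919  f(a)=+7.943e-04  f'(a)=-1.500e-01  a ← 42.890166 − (+7.943e-04/-1.500e-01) = 42.895463
iter 3: u=0.600844  f(a)=+1.506e-07  f'(a)=-1.499e-01  a ← 42.895463 − (+1.506e-07/-1.499e-01) = 42.895464
iter 4: u=0.600844  f(a)=+0.000e+00  f'(a)=-1.499e-01  a ← 42.895464 − (+0.000e+00/-1.499e-01) = 42.895464
converged: |Δa| < 1e-12 after 4 iterations
sag = a·(cosh(S/(2a)) − 1) = 42.895464·(cosh(0.600844) − 1) = 7.978695
T_max/T_min = cosh(S/(2a)) = 1.186003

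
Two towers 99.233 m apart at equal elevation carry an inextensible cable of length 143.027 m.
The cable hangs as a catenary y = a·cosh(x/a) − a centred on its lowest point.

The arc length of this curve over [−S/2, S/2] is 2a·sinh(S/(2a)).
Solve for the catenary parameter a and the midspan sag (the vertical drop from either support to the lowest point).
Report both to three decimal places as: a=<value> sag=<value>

a=32.334 sag=46.149

seed: a₀ = √(S³/(24(L−S))) = √(99.233³/(24·43.794)) = 30.490971
iter 1: u=1.627252  f(a)=+6.178e+00  f'(a)=-3.709e+00  a ← 30.490971 − (+6.178e+00/-3.709e+00) = 32.156614
iter 2: u=1.542964  f(a)=+5.423e-01  f'(a)=-3.084e+00  a ← 32.156614 − (+5.423e-01/-3.084e+00) = 32.332478
iter 3: u=1.534572  f(a)=+5.068e-03  f'(a)=-3.026e+00  a ← 32.332478 − (+5.068e-03/-3.026e+00) = 32.334153
iter 4: u=1.534492  f(a)=+4.518e-07  f'(a)=-3.026e+00  a ← 32.334153 − (+4.518e-07/-3.026e+00) = 32.334153
iter 5: u=1.534492  f(a)=+2.842e-14  f'(a)=-3.026e+00  a ← 32.334153 − (+2.842e-14/-3.026e+00) = 32.334153
converged: |Δa| < 1e-12 after 5 iterations
sag = a·(cosh(S/(2a)) − 1) = 32.334153·(cosh(1.534492) − 1) = 46.149464
T_max/T_min = cosh(S/(2a)) = 2.427267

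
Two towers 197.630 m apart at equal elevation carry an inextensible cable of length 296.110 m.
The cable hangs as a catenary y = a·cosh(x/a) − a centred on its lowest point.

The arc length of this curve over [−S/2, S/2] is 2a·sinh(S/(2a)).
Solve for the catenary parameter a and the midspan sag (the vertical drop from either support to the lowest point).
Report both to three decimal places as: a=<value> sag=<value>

seed: a₀ = √(S³/(24(L−S))) = √(197.630³/(24·98.480)) = 57.147820
iter 1: u=1.729112  f(a)=+1.581e+01  f'(a)=-4.593e+00  a ← 57.147820 − (+1.581e+01/-4.593e+00) = 60.590816
iter 2: u=1.630858  f(a)=+1.542e+00  f'(a)=-3.738e+00  a ← 60.590816 − (+1.542e+00/-3.738e+00) = 61.003364
iter 3: u=1.619829  f(a)=+1.815e-02  f'(a)=-3.650e+00  a ← 61.003364 − (+1.815e-02/-3.650e+00) = 61.008338
iter 4: u=1.619697  f(a)=+2.582e-06  f'(a)=-3.649e+00  a ← 61.008338 − (+2.582e-06/-3.649e+00) = 61.008339
iter 5: u=1.619697  f(a)=+0.000e+00  f'(a)=-3.649e+00  a ← 61.008339 − (+0.000e+00/-3.649e+00) = 61.008339
converged: |Δa| < 1e-12 after 5 iterations
sag = a·(cosh(S/(2a)) − 1) = 61.008339·(cosh(1.619697) − 1) = 99.123796
T_max/T_min = cosh(S/(2a)) = 2.624758

a=61.008 sag=99.124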